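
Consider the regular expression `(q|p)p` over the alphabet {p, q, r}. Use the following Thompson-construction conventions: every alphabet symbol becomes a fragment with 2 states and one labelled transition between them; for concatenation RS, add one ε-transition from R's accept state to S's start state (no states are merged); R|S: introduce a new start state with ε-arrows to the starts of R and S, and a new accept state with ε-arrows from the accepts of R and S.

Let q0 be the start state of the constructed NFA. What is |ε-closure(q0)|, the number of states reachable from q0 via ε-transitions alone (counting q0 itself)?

3

Compute the ε-closure size of each fragment's start state recursively; a symbol fragment's start has no outgoing ε-edge, so its closure is just itself (size 1).
  q|p → |closure| = 1 + 1 + 1 = 3 (the new accept is not ε-reachable since no branch accepts ε)
  (q|p)p → same as the first factor's closure: |closure| = 3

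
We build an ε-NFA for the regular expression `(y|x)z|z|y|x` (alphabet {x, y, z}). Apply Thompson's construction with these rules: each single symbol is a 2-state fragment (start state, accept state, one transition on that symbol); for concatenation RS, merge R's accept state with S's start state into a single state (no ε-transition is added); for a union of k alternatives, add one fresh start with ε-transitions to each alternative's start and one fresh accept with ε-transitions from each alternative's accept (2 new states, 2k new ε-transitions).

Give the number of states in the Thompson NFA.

Bottom-up over the parse tree:
Each of the 6 symbol leaves contributes a 2-state fragment.
  y|x — 6 states
  (y|x)z — 7 states
  (y|x)z|z|y|x — 15 states

15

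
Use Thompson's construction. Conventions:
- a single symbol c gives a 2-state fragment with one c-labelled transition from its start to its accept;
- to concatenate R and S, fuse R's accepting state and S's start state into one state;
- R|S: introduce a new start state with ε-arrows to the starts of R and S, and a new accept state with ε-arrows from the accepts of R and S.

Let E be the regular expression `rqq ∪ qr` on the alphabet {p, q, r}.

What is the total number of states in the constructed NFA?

9

Recursing over subexpressions:
Each of the 5 symbol leaves contributes a 2-state fragment.
  rqq = 4 states
  qr = 3 states
  rqq ∪ qr = 9 states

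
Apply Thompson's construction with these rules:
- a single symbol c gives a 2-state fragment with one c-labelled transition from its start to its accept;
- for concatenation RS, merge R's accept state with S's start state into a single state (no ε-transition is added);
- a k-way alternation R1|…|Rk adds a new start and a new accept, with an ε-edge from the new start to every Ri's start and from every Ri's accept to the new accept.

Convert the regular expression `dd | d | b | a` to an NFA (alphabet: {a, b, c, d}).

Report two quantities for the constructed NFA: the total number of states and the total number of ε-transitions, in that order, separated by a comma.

11, 8

Recursing over subexpressions:
Each of the 5 symbol leaves contributes 2 states and 0 ε-transitions.
  dd — 3 states, 0 ε-transitions
  dd | d | b | a — 11 states, 8 ε-transitions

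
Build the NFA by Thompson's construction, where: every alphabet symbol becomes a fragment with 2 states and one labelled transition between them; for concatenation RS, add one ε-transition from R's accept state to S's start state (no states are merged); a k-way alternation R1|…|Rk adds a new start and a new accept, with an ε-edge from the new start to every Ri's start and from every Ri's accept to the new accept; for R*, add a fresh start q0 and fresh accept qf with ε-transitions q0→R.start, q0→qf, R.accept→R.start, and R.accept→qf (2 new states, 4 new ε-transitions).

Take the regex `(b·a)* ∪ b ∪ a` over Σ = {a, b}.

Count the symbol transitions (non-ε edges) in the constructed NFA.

Per subexpression:
Each of the 4 symbol leaves contributes exactly 1 symbol transition.
  b·a → 2 symbol transitions
  (b·a)* → 2 symbol transitions
  (b·a)* ∪ b ∪ a → 4 symbol transitions

4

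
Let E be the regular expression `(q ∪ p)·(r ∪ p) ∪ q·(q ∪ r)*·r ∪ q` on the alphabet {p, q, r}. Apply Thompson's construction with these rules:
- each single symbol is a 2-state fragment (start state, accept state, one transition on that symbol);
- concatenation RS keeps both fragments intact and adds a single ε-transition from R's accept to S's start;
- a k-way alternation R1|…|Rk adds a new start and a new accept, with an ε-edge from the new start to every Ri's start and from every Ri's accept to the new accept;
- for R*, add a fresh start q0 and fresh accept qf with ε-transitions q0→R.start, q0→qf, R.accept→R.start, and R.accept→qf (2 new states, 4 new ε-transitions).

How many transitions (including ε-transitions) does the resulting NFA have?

By structural recursion:
Each of the 9 symbol leaves contributes 1 transition (1 symbol, 0 ε).
  q ∪ p : 6 transitions (2 symbol, 4 ε)
  r ∪ p : 6 transitions (2 symbol, 4 ε)
  (q ∪ p)·(r ∪ p) : 13 transitions (4 symbol, 9 ε)
  q ∪ r : 6 transitions (2 symbol, 4 ε)
  (q ∪ r)* : 10 transitions (2 symbol, 8 ε)
  q·(q ∪ r)*·r : 14 transitions (4 symbol, 10 ε)
  (q ∪ p)·(r ∪ p) ∪ q·(q ∪ r)*·r ∪ q : 34 transitions (9 symbol, 25 ε)

34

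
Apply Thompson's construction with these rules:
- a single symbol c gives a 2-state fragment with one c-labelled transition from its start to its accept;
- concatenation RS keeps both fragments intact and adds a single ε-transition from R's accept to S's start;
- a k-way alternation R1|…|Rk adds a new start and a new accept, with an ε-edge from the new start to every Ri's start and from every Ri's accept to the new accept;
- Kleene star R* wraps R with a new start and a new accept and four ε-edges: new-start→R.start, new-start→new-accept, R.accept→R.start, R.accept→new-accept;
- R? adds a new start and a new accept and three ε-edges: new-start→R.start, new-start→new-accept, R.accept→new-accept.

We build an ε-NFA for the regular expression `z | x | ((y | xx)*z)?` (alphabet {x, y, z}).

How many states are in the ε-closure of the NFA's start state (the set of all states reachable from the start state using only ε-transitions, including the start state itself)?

Let C(F) = |ε-closure(F.start)| within fragment F, and note whether F accepts ε. Symbol fragments have C = 1 and do not accept ε. Then:
  xx : same as the first factor's closure: C = 1
  y | xx : new start ε-reaches every alternative's start; none of them accept ε, so the new accept is not reached: C = 1 + 1 + 1 = 3
  (y | xx)* : new start has ε-edges to the inner start and to the new accept, so C = 2 + 3 = 5
  (y | xx)*z : the left operand accepts ε, so the closure extends into the next operand (via the concat ε-link); C = 5 + 1 = 6
  ((y | xx)*z)? : new start has ε-edges to the inner start and to the new accept, so C = 2 + 6 = 8
  z | x | ((y | xx)*z)? : C = 1 (new start) + (1 + 1 + 8) + 1 (new accept, since some branch ε-reaches its own accept) = 12

12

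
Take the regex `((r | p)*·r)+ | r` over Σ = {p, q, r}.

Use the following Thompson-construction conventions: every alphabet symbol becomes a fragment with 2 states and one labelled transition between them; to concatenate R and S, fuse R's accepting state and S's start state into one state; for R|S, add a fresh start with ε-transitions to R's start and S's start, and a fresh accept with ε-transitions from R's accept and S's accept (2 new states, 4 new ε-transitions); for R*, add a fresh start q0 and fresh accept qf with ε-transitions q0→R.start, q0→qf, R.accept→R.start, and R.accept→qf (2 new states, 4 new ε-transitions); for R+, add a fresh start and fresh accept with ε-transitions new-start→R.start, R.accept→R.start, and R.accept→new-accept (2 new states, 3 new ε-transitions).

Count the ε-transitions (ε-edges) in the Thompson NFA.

Per subexpression:
Each of the 4 symbol leaves contributes 0 ε-transitions.
  r | p : 4 ε-transitions
  (r | p)* : 8 ε-transitions
  (r | p)*·r : 8 ε-transitions
  ((r | p)*·r)+ : 11 ε-transitions
  ((r | p)*·r)+ | r : 15 ε-transitions

15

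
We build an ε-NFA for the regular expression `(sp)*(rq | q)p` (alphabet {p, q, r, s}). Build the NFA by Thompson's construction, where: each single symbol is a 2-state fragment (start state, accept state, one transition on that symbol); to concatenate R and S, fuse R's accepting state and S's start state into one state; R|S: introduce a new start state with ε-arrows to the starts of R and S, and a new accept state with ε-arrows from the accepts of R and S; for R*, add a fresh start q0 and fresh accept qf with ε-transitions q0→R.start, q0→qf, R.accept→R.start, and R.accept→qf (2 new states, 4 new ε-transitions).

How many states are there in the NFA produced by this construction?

Building bottom-up:
Each of the 6 symbol leaves contributes a 2-state fragment.
  sp = 3 states
  (sp)* = 5 states
  rq = 3 states
  rq | q = 7 states
  (sp)*(rq | q)p = 12 states

12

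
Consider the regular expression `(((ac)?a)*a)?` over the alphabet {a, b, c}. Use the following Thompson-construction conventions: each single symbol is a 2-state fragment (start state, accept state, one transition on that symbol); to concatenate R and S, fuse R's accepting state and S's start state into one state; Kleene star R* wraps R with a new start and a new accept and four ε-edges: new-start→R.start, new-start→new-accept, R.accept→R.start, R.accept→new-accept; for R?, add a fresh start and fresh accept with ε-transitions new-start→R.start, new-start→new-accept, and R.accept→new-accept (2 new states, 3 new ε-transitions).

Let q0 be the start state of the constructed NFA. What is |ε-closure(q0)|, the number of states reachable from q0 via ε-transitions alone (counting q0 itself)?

7

Let C(F) = |ε-closure(F.start)| within fragment F, and note whether F accepts ε. Symbol fragments have C = 1 and do not accept ε. Then:
  ac — same as the first factor's closure: |ε-closure| = 1
  (ac)? — |ε-closure| = 1 (new start) + 1 (body) + 1 (new accept, via ε) = 3
  (ac)?a — |ε-closure| = 3 + (1−1) = 3 (closure spills across the concat boundary because the left factor accepts ε)
  ((ac)?a)* — the star's fresh start ε-reaches both the body's start and the fresh accept: |ε-closure| = 2 + 3 = 5
  ((ac)?a)*a — |ε-closure| = 5 + (1−1) = 5 (closure spills across the concat boundary because the left factor accepts ε)
  (((ac)?a)*a)? — |ε-closure| = 1 (new start) + 5 (body) + 1 (new accept, via ε) = 7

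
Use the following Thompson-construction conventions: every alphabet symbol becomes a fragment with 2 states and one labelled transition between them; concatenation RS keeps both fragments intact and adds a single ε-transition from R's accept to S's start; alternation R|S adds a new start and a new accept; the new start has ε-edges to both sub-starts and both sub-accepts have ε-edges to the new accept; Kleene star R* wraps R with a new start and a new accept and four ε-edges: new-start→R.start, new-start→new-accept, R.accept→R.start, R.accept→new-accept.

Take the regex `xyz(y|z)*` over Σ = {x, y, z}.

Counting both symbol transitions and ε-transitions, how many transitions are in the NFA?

By structural recursion:
Each of the 5 symbol leaves contributes 1 transition (1 symbol, 0 ε).
  y|z = 6 transitions (2 symbol, 4 ε)
  (y|z)* = 10 transitions (2 symbol, 8 ε)
  xyz(y|z)* = 16 transitions (5 symbol, 11 ε)

16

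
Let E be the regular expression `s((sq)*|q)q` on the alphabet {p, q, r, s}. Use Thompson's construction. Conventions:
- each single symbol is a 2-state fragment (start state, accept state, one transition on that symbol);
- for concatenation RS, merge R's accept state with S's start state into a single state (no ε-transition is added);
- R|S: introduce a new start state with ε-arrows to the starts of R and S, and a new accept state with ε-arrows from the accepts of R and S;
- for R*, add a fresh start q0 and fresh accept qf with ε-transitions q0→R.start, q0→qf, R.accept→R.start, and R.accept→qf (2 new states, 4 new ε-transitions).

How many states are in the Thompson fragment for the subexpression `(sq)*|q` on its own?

Fragment for `(sq)*|q`:
Each of the 3 symbol leaves contributes a 2-state fragment.
  sq → 3 states
  (sq)* → 5 states
  (sq)*|q → 9 states

9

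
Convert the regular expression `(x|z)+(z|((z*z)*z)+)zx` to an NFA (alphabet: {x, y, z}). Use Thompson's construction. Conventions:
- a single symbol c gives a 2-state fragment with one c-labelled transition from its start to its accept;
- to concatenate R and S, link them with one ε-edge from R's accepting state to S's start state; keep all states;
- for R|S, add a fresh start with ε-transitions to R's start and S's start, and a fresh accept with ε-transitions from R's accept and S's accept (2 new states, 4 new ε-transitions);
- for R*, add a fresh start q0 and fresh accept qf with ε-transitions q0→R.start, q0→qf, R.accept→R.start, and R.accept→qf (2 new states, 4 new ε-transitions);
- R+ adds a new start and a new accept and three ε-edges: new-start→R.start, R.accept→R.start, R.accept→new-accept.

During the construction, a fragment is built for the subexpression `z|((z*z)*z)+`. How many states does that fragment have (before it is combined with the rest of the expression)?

Fragment for `z|((z*z)*z)+`:
Each of the 4 symbol leaves contributes a 2-state fragment.
  z* → 4 states
  z*z → 6 states
  (z*z)* → 8 states
  (z*z)*z → 10 states
  ((z*z)*z)+ → 12 states
  z|((z*z)*z)+ → 16 states

16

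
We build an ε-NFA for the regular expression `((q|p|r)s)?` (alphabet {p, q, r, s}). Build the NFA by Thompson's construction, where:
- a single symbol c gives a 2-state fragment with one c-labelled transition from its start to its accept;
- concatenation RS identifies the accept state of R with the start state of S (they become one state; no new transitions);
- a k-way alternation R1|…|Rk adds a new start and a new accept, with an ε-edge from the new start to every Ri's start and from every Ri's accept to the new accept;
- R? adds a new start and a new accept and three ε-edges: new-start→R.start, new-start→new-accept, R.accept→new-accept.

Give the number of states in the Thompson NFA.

Building bottom-up:
Each of the 4 symbol leaves contributes a 2-state fragment.
  q|p|r — 8 states
  (q|p|r)s — 9 states
  ((q|p|r)s)? — 11 states

11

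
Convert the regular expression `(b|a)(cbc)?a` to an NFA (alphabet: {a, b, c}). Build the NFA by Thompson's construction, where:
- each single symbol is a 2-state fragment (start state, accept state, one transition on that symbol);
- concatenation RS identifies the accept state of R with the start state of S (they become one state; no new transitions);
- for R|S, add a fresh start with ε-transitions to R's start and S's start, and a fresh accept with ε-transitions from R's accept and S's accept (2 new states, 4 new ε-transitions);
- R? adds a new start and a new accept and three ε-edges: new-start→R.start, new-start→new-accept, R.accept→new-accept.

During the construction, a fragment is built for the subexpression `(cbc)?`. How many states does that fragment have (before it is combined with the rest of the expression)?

6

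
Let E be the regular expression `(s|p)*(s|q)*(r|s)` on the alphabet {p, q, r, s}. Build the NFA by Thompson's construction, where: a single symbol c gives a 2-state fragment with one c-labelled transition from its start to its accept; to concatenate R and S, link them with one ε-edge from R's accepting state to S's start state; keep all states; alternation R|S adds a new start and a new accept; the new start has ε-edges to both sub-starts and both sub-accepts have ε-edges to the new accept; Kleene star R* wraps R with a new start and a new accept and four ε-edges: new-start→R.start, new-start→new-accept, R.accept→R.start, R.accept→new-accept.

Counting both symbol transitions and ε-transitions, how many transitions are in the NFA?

Per subexpression:
Each of the 6 symbol leaves contributes 1 transition (1 symbol, 0 ε).
  s|p → 6 transitions (2 symbol, 4 ε)
  (s|p)* → 10 transitions (2 symbol, 8 ε)
  s|q → 6 transitions (2 symbol, 4 ε)
  (s|q)* → 10 transitions (2 symbol, 8 ε)
  r|s → 6 transitions (2 symbol, 4 ε)
  (s|p)*(s|q)*(r|s) → 28 transitions (6 symbol, 22 ε)

28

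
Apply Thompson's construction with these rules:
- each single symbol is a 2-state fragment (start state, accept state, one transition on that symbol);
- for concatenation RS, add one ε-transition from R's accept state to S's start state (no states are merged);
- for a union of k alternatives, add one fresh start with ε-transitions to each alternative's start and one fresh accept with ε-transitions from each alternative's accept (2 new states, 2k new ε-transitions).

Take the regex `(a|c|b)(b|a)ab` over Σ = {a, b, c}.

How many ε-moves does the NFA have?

13

Bottom-up over the parse tree:
Each of the 7 symbol leaves contributes 0 ε-transitions.
  a|c|b → 6 ε-transitions
  b|a → 4 ε-transitions
  (a|c|b)(b|a)ab → 13 ε-transitions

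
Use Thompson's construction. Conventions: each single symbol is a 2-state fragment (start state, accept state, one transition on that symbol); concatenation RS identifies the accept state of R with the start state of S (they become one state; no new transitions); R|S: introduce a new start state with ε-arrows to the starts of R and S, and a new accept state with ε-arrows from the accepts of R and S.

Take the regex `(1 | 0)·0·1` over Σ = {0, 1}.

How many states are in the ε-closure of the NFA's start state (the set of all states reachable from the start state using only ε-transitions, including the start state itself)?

Work bottom-up. For each fragment F, track |ε-closure(F.start)| and whether F's accept lies in that closure (i.e. whether F accepts ε). A single-symbol fragment has closure size 1 and does not accept ε.
  1 | 0 — |ε-closure| = 1 + 1 + 1 = 3 (the new accept is not ε-reachable since no branch accepts ε)
  (1 | 0)·0·1 — same as the first factor's closure: |ε-closure| = 3

3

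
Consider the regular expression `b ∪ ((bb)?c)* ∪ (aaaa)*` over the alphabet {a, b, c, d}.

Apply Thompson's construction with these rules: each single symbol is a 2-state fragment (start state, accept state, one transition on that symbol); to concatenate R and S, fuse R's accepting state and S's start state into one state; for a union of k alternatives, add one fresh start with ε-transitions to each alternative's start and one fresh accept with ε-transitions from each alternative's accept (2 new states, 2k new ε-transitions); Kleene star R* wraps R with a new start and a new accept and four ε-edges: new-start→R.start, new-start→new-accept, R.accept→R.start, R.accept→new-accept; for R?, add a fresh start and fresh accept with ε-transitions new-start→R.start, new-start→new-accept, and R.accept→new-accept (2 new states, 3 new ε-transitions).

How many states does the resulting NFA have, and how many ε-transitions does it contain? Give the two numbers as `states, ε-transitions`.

19, 17

Building bottom-up:
Each of the 8 symbol leaves contributes 2 states and 0 ε-transitions.
  bb = 3 states, 0 ε-transitions
  (bb)? = 5 states, 3 ε-transitions
  (bb)?c = 6 states, 3 ε-transitions
  ((bb)?c)* = 8 states, 7 ε-transitions
  aaaa = 5 states, 0 ε-transitions
  (aaaa)* = 7 states, 4 ε-transitions
  b ∪ ((bb)?c)* ∪ (aaaa)* = 19 states, 17 ε-transitions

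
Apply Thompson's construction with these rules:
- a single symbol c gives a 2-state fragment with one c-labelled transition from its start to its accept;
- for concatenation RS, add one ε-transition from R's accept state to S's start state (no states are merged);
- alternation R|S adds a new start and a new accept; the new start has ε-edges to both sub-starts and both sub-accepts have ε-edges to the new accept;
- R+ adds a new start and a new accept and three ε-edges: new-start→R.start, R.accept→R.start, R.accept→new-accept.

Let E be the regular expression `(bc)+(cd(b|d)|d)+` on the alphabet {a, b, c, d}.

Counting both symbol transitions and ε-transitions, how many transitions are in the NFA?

25

Per subexpression:
Each of the 7 symbol leaves contributes 1 transition (1 symbol, 0 ε).
  bc — 3 transitions (2 symbol, 1 ε)
  (bc)+ — 6 transitions (2 symbol, 4 ε)
  b|d — 6 transitions (2 symbol, 4 ε)
  cd(b|d) — 10 transitions (4 symbol, 6 ε)
  cd(b|d)|d — 15 transitions (5 symbol, 10 ε)
  (cd(b|d)|d)+ — 18 transitions (5 symbol, 13 ε)
  (bc)+(cd(b|d)|d)+ — 25 transitions (7 symbol, 18 ε)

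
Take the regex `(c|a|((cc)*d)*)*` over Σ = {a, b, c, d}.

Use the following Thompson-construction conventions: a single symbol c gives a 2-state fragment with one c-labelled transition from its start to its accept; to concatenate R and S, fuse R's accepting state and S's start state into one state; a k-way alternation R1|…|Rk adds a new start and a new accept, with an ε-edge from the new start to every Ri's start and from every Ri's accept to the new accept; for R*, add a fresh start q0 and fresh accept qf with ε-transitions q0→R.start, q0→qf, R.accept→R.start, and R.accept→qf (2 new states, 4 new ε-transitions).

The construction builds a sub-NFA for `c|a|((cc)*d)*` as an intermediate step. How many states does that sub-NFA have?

Fragment for `c|a|((cc)*d)*`:
Each of the 5 symbol leaves contributes a 2-state fragment.
  cc : 3 states
  (cc)* : 5 states
  (cc)*d : 6 states
  ((cc)*d)* : 8 states
  c|a|((cc)*d)* : 14 states

14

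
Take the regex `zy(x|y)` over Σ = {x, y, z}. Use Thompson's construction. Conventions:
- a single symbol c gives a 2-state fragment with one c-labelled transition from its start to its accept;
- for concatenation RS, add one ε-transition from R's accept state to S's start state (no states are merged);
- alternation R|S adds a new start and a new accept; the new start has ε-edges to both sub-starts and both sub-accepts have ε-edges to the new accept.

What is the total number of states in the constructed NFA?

Recursing over subexpressions:
Each of the 4 symbol leaves contributes a 2-state fragment.
  x|y = 6 states
  zy(x|y) = 10 states

10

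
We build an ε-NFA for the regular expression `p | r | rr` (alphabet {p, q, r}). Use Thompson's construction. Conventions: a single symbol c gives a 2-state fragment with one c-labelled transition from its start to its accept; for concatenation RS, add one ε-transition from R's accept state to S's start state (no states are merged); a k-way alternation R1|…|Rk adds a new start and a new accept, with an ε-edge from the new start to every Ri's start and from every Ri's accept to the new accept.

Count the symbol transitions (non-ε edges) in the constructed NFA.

Building bottom-up:
Each of the 4 symbol leaves contributes exactly 1 symbol transition.
  rr = 2 symbol transitions
  p | r | rr = 4 symbol transitions

4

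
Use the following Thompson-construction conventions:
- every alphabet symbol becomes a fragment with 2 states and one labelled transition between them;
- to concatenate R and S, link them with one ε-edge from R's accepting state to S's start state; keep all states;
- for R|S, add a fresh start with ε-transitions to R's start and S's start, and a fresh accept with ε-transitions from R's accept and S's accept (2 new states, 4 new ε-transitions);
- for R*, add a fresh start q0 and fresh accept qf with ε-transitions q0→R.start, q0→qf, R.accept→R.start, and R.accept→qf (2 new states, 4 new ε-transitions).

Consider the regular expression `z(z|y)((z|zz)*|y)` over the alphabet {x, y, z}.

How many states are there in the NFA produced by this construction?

Building bottom-up:
Each of the 7 symbol leaves contributes a 2-state fragment.
  z|y : 6 states
  zz : 4 states
  z|zz : 8 states
  (z|zz)* : 10 states
  (z|zz)*|y : 14 states
  z(z|y)((z|zz)*|y) : 22 states

22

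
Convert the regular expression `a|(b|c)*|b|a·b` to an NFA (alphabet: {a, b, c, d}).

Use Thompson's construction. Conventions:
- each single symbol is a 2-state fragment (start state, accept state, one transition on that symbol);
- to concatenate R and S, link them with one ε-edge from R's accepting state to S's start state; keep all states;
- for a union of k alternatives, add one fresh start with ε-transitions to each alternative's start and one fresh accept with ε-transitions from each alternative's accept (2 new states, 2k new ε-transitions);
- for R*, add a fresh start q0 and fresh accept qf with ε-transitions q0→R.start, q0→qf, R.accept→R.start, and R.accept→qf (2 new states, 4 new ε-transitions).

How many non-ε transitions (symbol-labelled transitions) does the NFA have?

6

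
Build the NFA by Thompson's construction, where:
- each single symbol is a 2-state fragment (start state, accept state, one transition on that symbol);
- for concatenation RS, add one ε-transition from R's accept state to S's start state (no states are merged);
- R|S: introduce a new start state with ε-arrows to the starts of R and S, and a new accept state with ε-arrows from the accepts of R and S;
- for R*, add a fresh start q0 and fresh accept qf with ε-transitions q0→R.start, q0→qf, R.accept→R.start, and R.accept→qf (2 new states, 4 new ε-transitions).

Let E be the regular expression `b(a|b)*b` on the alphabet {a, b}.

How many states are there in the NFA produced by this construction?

12

Building bottom-up:
Each of the 4 symbol leaves contributes a 2-state fragment.
  a|b = 6 states
  (a|b)* = 8 states
  b(a|b)*b = 12 states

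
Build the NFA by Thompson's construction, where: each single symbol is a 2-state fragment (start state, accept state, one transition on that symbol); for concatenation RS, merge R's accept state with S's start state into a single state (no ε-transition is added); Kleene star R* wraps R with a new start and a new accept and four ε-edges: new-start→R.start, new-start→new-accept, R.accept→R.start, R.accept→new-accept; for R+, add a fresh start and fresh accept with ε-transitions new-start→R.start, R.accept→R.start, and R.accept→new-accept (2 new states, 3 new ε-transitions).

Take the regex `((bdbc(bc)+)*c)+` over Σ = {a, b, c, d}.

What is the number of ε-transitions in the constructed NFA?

By structural recursion:
Each of the 7 symbol leaves contributes 0 ε-transitions.
  bc = 0 ε-transitions
  (bc)+ = 3 ε-transitions
  bdbc(bc)+ = 3 ε-transitions
  (bdbc(bc)+)* = 7 ε-transitions
  (bdbc(bc)+)*c = 7 ε-transitions
  ((bdbc(bc)+)*c)+ = 10 ε-transitions

10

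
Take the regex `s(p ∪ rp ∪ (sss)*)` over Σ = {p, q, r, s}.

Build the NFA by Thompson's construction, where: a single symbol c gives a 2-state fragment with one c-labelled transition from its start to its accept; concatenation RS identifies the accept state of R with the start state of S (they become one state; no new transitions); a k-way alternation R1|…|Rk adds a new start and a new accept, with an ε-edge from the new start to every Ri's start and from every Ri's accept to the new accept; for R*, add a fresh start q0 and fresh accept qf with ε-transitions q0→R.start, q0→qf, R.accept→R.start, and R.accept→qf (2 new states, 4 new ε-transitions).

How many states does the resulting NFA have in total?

14

Per subexpression:
Each of the 7 symbol leaves contributes a 2-state fragment.
  rp : 3 states
  sss : 4 states
  (sss)* : 6 states
  p ∪ rp ∪ (sss)* : 13 states
  s(p ∪ rp ∪ (sss)*) : 14 states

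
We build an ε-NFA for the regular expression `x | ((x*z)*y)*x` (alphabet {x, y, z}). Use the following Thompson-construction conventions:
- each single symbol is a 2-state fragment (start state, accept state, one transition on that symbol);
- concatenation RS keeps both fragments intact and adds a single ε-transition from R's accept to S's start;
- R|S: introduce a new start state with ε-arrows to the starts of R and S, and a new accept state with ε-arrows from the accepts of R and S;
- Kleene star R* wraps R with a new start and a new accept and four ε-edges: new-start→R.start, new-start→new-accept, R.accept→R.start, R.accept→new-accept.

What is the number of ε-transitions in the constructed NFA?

Recursing over subexpressions:
Each of the 5 symbol leaves contributes 0 ε-transitions.
  x* → 4 ε-transitions
  x*z → 5 ε-transitions
  (x*z)* → 9 ε-transitions
  (x*z)*y → 10 ε-transitions
  ((x*z)*y)* → 14 ε-transitions
  ((x*z)*y)*x → 15 ε-transitions
  x | ((x*z)*y)*x → 19 ε-transitions

19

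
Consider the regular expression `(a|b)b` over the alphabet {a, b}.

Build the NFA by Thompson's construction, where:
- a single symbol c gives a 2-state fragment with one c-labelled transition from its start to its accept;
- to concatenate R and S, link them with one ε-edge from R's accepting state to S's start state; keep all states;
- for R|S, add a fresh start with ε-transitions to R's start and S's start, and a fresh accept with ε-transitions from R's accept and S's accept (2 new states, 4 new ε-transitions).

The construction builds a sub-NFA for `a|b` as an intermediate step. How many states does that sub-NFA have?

Fragment for `a|b`:
Each of the 2 symbol leaves contributes a 2-state fragment.
  a|b : 6 states

6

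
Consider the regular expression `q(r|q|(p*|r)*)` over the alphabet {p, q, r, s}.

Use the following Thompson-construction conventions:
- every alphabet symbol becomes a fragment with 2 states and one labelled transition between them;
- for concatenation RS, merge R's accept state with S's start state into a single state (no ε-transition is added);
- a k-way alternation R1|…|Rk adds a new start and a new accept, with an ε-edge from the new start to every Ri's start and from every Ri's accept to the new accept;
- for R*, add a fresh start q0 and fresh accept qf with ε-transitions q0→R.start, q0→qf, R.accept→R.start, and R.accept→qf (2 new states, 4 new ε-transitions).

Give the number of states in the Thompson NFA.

Bottom-up over the parse tree:
Each of the 5 symbol leaves contributes a 2-state fragment.
  p* → 4 states
  p*|r → 8 states
  (p*|r)* → 10 states
  r|q|(p*|r)* → 16 states
  q(r|q|(p*|r)*) → 17 states

17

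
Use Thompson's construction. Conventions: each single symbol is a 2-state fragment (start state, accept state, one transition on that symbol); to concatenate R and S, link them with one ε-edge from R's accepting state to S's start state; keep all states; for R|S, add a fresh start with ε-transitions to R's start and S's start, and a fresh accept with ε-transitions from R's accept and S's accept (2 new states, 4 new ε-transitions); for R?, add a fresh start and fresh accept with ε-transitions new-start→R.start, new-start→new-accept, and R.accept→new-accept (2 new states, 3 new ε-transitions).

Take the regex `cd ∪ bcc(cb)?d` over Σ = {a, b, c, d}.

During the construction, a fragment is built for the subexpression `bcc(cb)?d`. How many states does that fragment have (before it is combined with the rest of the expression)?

Fragment for `bcc(cb)?d`:
Each of the 6 symbol leaves contributes a 2-state fragment.
  cb — 4 states
  (cb)? — 6 states
  bcc(cb)?d — 14 states

14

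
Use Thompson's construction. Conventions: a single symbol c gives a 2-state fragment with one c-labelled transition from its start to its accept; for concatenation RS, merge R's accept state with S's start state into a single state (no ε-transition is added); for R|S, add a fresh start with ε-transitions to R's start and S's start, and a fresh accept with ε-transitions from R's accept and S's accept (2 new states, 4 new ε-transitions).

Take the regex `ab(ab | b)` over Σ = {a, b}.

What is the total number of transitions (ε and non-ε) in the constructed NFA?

Per subexpression:
Each of the 5 symbol leaves contributes 1 transition (1 symbol, 0 ε).
  ab → 2 transitions (2 symbol, 0 ε)
  ab | b → 7 transitions (3 symbol, 4 ε)
  ab(ab | b) → 9 transitions (5 symbol, 4 ε)

9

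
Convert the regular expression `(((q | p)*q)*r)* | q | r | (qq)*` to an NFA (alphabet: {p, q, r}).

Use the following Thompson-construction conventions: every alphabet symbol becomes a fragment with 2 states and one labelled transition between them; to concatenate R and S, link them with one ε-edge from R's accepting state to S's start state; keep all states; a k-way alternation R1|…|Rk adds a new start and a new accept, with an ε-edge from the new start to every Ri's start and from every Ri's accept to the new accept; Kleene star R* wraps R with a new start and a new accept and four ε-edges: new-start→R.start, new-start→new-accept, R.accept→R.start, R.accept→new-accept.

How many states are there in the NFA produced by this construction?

28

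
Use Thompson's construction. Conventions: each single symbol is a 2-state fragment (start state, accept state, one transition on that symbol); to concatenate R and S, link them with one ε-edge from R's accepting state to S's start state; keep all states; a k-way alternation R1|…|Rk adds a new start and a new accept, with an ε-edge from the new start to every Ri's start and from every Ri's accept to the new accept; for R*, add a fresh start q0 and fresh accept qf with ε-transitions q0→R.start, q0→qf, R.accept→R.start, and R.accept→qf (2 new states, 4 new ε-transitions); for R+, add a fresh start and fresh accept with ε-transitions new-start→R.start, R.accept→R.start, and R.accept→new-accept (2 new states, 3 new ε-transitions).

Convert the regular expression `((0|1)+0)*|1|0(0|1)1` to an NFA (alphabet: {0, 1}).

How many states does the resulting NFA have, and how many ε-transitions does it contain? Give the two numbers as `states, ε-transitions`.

By structural recursion:
Each of the 8 symbol leaves contributes 2 states and 0 ε-transitions.
  0|1 → 6 states, 4 ε-transitions
  (0|1)+ → 8 states, 7 ε-transitions
  (0|1)+0 → 10 states, 8 ε-transitions
  ((0|1)+0)* → 12 states, 12 ε-transitions
  0|1 → 6 states, 4 ε-transitions
  0(0|1)1 → 10 states, 6 ε-transitions
  ((0|1)+0)*|1|0(0|1)1 → 26 states, 24 ε-transitions

26, 24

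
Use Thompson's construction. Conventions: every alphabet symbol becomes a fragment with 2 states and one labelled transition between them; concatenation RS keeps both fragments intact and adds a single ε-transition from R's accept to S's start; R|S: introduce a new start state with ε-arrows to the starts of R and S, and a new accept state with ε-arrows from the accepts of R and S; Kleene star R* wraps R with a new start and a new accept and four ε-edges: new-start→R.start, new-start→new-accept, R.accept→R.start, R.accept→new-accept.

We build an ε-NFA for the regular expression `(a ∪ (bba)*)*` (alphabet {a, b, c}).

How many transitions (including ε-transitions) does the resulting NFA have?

18

Recursing over subexpressions:
Each of the 4 symbol leaves contributes 1 transition (1 symbol, 0 ε).
  bba → 5 transitions (3 symbol, 2 ε)
  (bba)* → 9 transitions (3 symbol, 6 ε)
  a ∪ (bba)* → 14 transitions (4 symbol, 10 ε)
  (a ∪ (bba)*)* → 18 transitions (4 symbol, 14 ε)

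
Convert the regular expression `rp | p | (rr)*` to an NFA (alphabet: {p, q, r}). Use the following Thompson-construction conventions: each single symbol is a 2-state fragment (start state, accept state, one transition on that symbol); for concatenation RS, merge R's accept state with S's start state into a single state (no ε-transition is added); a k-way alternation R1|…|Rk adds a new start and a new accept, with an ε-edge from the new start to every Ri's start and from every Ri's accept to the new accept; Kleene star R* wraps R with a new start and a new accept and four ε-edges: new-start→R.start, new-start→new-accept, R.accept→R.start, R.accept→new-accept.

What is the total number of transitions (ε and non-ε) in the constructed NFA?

By structural recursion:
Each of the 5 symbol leaves contributes 1 transition (1 symbol, 0 ε).
  rp — 2 transitions (2 symbol, 0 ε)
  rr — 2 transitions (2 symbol, 0 ε)
  (rr)* — 6 transitions (2 symbol, 4 ε)
  rp | p | (rr)* — 15 transitions (5 symbol, 10 ε)

15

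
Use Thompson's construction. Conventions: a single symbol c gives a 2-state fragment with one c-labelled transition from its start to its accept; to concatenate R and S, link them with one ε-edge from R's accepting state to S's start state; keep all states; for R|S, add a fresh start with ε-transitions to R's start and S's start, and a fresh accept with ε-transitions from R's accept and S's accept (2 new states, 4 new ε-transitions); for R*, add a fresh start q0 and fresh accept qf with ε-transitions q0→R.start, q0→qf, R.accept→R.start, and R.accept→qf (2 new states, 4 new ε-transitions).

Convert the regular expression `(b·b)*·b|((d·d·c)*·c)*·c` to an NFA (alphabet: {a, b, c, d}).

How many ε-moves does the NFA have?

22

By structural recursion:
Each of the 8 symbol leaves contributes 0 ε-transitions.
  b·b = 1 ε-transition
  (b·b)* = 5 ε-transitions
  (b·b)*·b = 6 ε-transitions
  d·d·c = 2 ε-transitions
  (d·d·c)* = 6 ε-transitions
  (d·d·c)*·c = 7 ε-transitions
  ((d·d·c)*·c)* = 11 ε-transitions
  ((d·d·c)*·c)*·c = 12 ε-transitions
  (b·b)*·b|((d·d·c)*·c)*·c = 22 ε-transitions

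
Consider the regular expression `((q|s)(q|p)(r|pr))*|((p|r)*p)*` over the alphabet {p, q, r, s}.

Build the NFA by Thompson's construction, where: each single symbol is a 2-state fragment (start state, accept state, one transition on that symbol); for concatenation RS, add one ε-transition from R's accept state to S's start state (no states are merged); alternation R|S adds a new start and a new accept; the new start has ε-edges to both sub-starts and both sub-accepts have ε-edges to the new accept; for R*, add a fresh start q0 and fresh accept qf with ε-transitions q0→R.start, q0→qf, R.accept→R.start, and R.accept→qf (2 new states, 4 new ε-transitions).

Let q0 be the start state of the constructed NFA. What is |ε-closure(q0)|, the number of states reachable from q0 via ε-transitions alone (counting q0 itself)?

15

Work bottom-up. For each fragment F, track |ε-closure(F.start)| and whether F's accept lies in that closure (i.e. whether F accepts ε). A single-symbol fragment has closure size 1 and does not accept ε.
  q|s → C = 1 + 1 + 1 = 3 (the new accept is not ε-reachable since no branch accepts ε)
  q|p → new start ε-reaches every alternative's start; none of them accept ε, so the new accept is not reached: C = 1 + 1 + 1 = 3
  pr → C equals the left operand's closure size = 1 (its accept is not ε-reachable, so the closure stops there)
  r|pr → C = 1 + 1 + 1 = 3 (the new accept is not ε-reachable since no branch accepts ε)
  (q|s)(q|p)(r|pr) → same as the first factor's closure: C = 3
  ((q|s)(q|p)(r|pr))* → C = 1 (new start) + 3 (body) + 1 (new accept) = 5
  p|r → new start ε-reaches every alternative's start; none of them accept ε, so the new accept is not reached: C = 1 + 1 + 1 = 3
  (p|r)* → the star's fresh start ε-reaches both the body's start and the fresh accept: C = 2 + 3 = 5
  (p|r)*p → the left operand accepts ε, so the closure extends into the next operand (via the concat ε-link); C = 5 + 1 = 6
  ((p|r)*p)* → the star's fresh start ε-reaches both the body's start and the fresh accept: C = 2 + 6 = 8
  ((q|s)(q|p)(r|pr))*|((p|r)*p)* → C = 1 (new start) + (5 + 8) + 1 (new accept, since some branch ε-reaches its own accept) = 15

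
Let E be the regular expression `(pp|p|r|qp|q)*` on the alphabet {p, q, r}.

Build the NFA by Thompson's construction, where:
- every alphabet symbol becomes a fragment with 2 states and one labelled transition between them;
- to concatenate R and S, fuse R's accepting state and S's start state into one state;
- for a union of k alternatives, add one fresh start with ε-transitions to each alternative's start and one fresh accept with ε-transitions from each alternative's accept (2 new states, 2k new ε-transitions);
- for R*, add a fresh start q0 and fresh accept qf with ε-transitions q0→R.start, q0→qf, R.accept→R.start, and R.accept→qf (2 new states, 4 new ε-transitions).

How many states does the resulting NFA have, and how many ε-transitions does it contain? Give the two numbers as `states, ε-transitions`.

Per subexpression:
Each of the 7 symbol leaves contributes 2 states and 0 ε-transitions.
  pp — 3 states, 0 ε-transitions
  qp — 3 states, 0 ε-transitions
  pp|p|r|qp|q — 14 states, 10 ε-transitions
  (pp|p|r|qp|q)* — 16 states, 14 ε-transitions

16, 14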